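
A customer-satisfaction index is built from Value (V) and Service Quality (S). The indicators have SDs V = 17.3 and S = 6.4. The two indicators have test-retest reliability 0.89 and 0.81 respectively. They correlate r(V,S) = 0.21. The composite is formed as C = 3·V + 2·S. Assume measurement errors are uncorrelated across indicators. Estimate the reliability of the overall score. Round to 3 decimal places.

Var(C) = 3²·17.3² + 2²·6.4² + 2·[6·17.3·6.4·0.21] = 2857.45 + 279.014 = 3136.46.
Because errors are independent across components, Cov(Tᵢ,Tⱼ) = Cov(Xᵢ,Xⱼ); the off-diagonal part of the true-score variance is the same as above.
True-score variance = [3²·17.3²·0.89 + 2²·6.4²·0.81] + 279.014 = 2530.02 + 279.014 = 2809.04.
Reliability = 2809.04 / 3136.46 = 0.896.

0.896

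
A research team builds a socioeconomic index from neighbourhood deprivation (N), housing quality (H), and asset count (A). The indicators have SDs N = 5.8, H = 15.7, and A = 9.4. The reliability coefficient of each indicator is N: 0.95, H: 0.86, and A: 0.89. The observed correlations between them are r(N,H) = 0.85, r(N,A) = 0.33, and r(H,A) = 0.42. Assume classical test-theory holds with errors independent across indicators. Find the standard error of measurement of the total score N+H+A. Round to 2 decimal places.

Var(total) = 368.49 + 314.752 = 683.242.
True-score variance = 322.58 + 314.752 = 637.332, so reliability = 0.9328.
Error variance = 683.242 − 637.332 = 45.9102; SEM = √45.9102 = 6.78.

6.78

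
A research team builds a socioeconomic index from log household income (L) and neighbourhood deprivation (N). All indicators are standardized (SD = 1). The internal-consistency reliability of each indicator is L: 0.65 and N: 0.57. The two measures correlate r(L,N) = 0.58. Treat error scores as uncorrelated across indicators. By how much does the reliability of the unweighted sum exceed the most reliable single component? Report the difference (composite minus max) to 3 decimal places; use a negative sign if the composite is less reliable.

Var(sum) = 2 + 1.16 = 3.16; true-score variance = 1.22 + 1.16 = 2.38; composite reliability = 0.7532.
Max component reliability = 0.6500.
Difference = 0.7532 − 0.6500 = 0.103.

0.103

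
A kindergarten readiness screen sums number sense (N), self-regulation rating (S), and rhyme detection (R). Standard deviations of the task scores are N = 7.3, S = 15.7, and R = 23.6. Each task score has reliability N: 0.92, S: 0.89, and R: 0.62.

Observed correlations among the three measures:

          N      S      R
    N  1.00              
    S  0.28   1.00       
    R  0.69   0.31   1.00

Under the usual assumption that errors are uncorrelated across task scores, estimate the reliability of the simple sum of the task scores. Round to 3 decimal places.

Var(N+S+R) = 7.3² + 15.7² + 23.6² + 2·[7.3·15.7·0.28 + 7.3·23.6·0.69 + 15.7·23.6·0.31] = 856.74 + 531.65 = 1388.39.
With uncorrelated errors the cross-covariances are all true-score covariance, so they carry over unchanged; only the diagonal terms shrink to ρᵢσᵢ².
True-score variance = [7.3²·0.92 + 15.7²·0.89 + 23.6²·0.62] + 531.65 = 613.718 + 531.65 = 1145.37.
Reliability = 1145.37 / 1388.39 = 0.825.

0.825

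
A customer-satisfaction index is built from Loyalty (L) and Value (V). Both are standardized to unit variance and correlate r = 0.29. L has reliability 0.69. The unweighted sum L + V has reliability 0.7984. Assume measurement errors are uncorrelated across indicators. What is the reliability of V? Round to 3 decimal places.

Var(L+V) = 2 + 2·0.29 = 2.580.
True-score variance = ρ_L + ρ_V + 2·0.29, so 0.7984 = (0.69 + ρ_V + 0.58) / 2.580.
ρ_V = 0.7984·2.580 − 0.69 − 0.58 = 0.790.

0.790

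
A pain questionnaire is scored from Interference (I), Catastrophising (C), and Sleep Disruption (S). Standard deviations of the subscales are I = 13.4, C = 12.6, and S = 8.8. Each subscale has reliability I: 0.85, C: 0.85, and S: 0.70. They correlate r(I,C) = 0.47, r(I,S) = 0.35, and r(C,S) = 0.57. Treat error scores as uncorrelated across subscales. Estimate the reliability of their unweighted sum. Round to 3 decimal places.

Var(I+C+S) = 13.4² + 12.6² + 8.8² + 2·[13.4·12.6·0.47 + 13.4·8.8·0.35 + 12.6·8.8·0.57] = 415.76 + 367.657 = 783.417.
Because errors are independent across components, Cov(Tᵢ,Tⱼ) = Cov(Xᵢ,Xⱼ); the off-diagonal part of the true-score variance is the same as above.
True-score variance = [13.4²·0.85 + 12.6²·0.85 + 8.8²·0.70] + 367.657 = 341.78 + 367.657 = 709.437.
Reliability = 709.437 / 783.417 = 0.906.

0.906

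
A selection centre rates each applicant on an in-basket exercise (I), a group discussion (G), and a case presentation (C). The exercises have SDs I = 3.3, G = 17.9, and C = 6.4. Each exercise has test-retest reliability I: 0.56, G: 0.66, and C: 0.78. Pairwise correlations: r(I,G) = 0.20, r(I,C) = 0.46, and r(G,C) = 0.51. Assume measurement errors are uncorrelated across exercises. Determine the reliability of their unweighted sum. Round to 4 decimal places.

Var(I+G+C) = 3.3² + 17.9² + 6.4² + 2·[3.3·17.9·0.20 + 3.3·6.4·0.46 + 17.9·6.4·0.51] = 372.26 + 159.91 = 532.17.
With uncorrelated errors the cross-covariances are all true-score covariance, so they carry over unchanged; only the diagonal terms shrink to ρᵢσᵢ².
True-score variance = [3.3²·0.56 + 17.9²·0.66 + 6.4²·0.78] + 159.91 = 249.518 + 159.91 = 409.427.
Reliability = 409.427 / 532.17 = 0.7694.

0.7694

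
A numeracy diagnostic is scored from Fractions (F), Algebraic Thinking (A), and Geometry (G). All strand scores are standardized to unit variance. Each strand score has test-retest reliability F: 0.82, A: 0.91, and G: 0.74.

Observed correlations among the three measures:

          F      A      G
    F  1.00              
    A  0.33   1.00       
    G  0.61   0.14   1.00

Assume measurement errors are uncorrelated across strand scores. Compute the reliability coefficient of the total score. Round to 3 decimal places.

Var(F+A+G) = 3 + 2·[0.33 + 0.61 + 0.14] = 3 + 2.16 = 5.16.
Under uncorrelated errors the observed covariances equal the true-score covariances, so only the own-variance terms attenuate.
True-score variance = [0.82 + 0.91 + 0.74] + 2.16 = 2.47 + 2.16 = 4.63.
Reliability = 4.63 / 5.16 = 0.897.

0.897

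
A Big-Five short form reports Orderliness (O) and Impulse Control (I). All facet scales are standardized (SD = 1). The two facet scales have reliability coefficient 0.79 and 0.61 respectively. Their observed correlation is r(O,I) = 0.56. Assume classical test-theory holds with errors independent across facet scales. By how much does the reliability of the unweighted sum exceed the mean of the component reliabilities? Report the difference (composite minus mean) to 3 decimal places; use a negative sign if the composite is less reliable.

0.108

Var(sum) = 2 + 1.12 = 3.12; true-score variance = 1.4 + 1.12 = 2.52; composite reliability = 0.8077.
Mean component reliability = 0.7000.
Difference = 0.8077 − 0.7000 = 0.108.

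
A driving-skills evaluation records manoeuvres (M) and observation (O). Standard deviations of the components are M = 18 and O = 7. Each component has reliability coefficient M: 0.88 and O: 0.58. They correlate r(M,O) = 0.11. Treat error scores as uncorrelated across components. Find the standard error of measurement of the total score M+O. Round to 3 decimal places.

Var(total) = 373 + 27.72 = 400.72.
True-score variance = 313.54 + 27.72 = 341.26, so reliability = 0.8516.
Error variance = 400.72 − 341.26 = 59.46; SEM = √59.46 = 7.711.

7.711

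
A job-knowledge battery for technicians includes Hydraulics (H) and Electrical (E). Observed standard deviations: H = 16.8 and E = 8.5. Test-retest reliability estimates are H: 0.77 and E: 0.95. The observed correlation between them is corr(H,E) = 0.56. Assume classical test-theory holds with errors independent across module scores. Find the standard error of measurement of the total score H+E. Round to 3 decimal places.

8.278

Var(total) = 354.49 + 159.936 = 514.426.
True-score variance = 285.962 + 159.936 = 445.898, so reliability = 0.8668.
Error variance = 514.426 − 445.898 = 68.5277; SEM = √68.5277 = 8.278.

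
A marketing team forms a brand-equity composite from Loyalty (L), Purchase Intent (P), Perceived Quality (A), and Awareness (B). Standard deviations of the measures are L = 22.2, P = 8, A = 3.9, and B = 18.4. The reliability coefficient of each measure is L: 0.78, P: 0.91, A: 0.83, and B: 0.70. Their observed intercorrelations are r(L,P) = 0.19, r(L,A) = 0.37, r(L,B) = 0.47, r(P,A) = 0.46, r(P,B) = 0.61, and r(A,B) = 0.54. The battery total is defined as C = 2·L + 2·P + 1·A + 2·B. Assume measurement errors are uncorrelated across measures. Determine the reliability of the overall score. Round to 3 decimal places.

0.866

Var(C) = 2²·22.2² + 2²·8² + 3.9² + 2²·18.4² + 2·[4·22.2·8·0.19 + 2·22.2·3.9·0.37 + 4·22.2·18.4·0.47 + 2·8·3.9·0.46 + 4·8·18.4·0.61 + 2·3.9·18.4·0.54] = 3596.81 + 2864.72 = 6461.53.
Because errors are independent across components, Cov(Tᵢ,Tⱼ) = Cov(Xᵢ,Xⱼ); the off-diagonal part of the true-score variance is the same as above.
True-score variance = [2²·22.2²·0.78 + 2²·8²·0.91 + 3.9²·0.83 + 2²·18.4²·0.70] + 2864.72 = 2731.21 + 2864.72 = 5595.93.
Reliability = 5595.93 / 6461.53 = 0.866.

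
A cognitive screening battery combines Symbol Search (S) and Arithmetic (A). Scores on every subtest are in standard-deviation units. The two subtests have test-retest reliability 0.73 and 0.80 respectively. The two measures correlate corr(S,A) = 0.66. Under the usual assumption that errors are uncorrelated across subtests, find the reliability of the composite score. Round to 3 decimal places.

Var(S+A) = 2 + 2·[0.66] = 2 + 1.32 = 3.32.
With uncorrelated errors the cross-covariances are all true-score covariance, so they carry over unchanged; only the diagonal terms shrink to ρᵢσᵢ².
True-score variance = [0.73 + 0.80] + 1.32 = 1.53 + 1.32 = 2.85.
Reliability = 2.85 / 3.32 = 0.858.

0.858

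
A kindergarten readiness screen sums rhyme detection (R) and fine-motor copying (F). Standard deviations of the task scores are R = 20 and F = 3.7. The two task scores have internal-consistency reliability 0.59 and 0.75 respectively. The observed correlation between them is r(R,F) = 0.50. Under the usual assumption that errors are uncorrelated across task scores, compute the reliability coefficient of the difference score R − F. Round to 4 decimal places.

0.5071

Var(R−F) = 20² + 3.7² − 2·20·3.7·0.50 = 413.69 − 74 = 339.69.
Because errors are independent across components, Cov(Tᵢ,Tⱼ) = Cov(Xᵢ,Xⱼ); the off-diagonal part of the true-score variance is the same as above.
True-score variance = [20²·0.59 + 3.7²·0.75] − 74 = 246.268 − 74 = 172.268.
Reliability = 172.268 / 339.69 = 0.5071.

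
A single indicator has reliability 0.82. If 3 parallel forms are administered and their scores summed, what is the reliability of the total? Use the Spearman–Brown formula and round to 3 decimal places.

0.932

ρ_k = kρ / (1 + (k−1)ρ) = 3·0.82 / (1 + 2·0.82) = 2.460 / 2.640 = 0.932.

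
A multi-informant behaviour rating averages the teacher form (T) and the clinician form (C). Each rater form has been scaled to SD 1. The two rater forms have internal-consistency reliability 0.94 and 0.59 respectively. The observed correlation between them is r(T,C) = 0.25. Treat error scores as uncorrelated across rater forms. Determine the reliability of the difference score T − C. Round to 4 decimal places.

0.6867

Var(T−C) = 1 + 1 − 2·0.25 = 2 − 0.5 = 1.5.
With uncorrelated errors the cross-covariances are all true-score covariance, so they carry over unchanged; only the diagonal terms shrink to ρᵢσᵢ².
True-score variance = [0.94 + 0.59] − 0.5 = 1.53 − 0.5 = 1.03.
Reliability = 1.03 / 1.5 = 0.6867.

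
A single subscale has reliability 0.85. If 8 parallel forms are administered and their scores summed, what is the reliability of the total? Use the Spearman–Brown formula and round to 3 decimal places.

ρ_k = kρ / (1 + (k−1)ρ) = 8·0.85 / (1 + 7·0.85) = 6.800 / 6.950 = 0.978.

0.978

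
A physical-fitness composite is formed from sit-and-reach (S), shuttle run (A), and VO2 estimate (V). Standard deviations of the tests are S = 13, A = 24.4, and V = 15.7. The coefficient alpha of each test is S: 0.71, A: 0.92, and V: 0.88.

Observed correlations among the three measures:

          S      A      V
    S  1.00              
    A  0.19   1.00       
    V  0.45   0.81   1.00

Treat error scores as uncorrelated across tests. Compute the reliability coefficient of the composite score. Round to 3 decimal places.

0.935

Var(S+A+V) = 13² + 24.4² + 15.7² + 2·[13·24.4·0.19 + 13·15.7·0.45 + 24.4·15.7·0.81] = 1010.85 + 924.816 = 1935.67.
With uncorrelated errors the cross-covariances are all true-score covariance, so they carry over unchanged; only the diagonal terms shrink to ρᵢσᵢ².
True-score variance = [13²·0.71 + 24.4²·0.92 + 15.7²·0.88] + 924.816 = 884.632 + 924.816 = 1809.45.
Reliability = 1809.45 / 1935.67 = 0.935.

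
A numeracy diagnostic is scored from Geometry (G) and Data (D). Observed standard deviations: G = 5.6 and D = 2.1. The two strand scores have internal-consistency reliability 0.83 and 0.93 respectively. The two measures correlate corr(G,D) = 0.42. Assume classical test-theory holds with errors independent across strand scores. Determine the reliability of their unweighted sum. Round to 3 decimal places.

Var(G+D) = 5.6² + 2.1² + 2·[5.6·2.1·0.42] = 35.77 + 9.8784 = 45.6484.
Because errors are independent across components, Cov(Tᵢ,Tⱼ) = Cov(Xᵢ,Xⱼ); the off-diagonal part of the true-score variance is the same as above.
True-score variance = [5.6²·0.83 + 2.1²·0.93] + 9.8784 = 30.1301 + 9.8784 = 40.0085.
Reliability = 40.0085 / 45.6484 = 0.876.

0.876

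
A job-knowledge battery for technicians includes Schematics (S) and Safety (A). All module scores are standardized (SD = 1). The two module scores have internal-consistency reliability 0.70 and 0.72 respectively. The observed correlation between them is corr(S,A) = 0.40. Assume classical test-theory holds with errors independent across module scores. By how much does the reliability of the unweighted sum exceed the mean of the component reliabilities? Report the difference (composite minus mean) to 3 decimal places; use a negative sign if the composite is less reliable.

Var(sum) = 2 + 0.8 = 2.8; true-score variance = 1.42 + 0.8 = 2.22; composite reliability = 0.7929.
Mean component reliability = 0.7100.
Difference = 0.7929 − 0.7100 = 0.083.

0.083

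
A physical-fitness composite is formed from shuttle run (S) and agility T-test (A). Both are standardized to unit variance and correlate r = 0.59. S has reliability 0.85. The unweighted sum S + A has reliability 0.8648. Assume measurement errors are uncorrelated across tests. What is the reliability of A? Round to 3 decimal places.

0.720

Var(S+A) = 2 + 2·0.59 = 3.180.
True-score variance = ρ_S + ρ_A + 2·0.59, so 0.8648 = (0.85 + ρ_A + 1.18) / 3.180.
ρ_A = 0.8648·3.180 − 0.85 − 1.18 = 0.720.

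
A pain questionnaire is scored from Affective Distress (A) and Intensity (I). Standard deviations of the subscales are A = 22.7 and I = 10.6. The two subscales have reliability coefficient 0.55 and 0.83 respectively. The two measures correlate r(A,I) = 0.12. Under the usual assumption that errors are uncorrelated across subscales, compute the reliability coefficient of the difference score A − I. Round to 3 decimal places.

Var(A−I) = 22.7² + 10.6² − 2·22.7·10.6·0.12 = 627.65 − 57.7488 = 569.901.
Under uncorrelated errors the observed covariances equal the true-score covariances, so only the own-variance terms attenuate.
True-score variance = [22.7²·0.55 + 10.6²·0.83] − 57.7488 = 376.668 − 57.7488 = 318.919.
Reliability = 318.919 / 569.901 = 0.560.

0.560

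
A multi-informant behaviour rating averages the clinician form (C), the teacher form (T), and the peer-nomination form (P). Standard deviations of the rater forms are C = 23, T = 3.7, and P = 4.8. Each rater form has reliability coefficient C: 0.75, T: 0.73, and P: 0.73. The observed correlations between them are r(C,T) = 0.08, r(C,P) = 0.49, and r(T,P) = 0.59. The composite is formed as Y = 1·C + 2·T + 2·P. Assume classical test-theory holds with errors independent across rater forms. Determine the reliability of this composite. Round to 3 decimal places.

0.829

Var(Y) = 23² + 2²·3.7² + 2²·4.8² + 2·[2·23·3.7·0.08 + 2·23·4.8·0.49 + 4·3.7·4.8·0.59] = 675.92 + 327.443 = 1003.36.
Under uncorrelated errors the observed covariances equal the true-score covariances, so only the own-variance terms attenuate.
True-score variance = [23²·0.75 + 2²·3.7²·0.73 + 2²·4.8²·0.73] + 327.443 = 504.002 + 327.443 = 831.445.
Reliability = 831.445 / 1003.36 = 0.829.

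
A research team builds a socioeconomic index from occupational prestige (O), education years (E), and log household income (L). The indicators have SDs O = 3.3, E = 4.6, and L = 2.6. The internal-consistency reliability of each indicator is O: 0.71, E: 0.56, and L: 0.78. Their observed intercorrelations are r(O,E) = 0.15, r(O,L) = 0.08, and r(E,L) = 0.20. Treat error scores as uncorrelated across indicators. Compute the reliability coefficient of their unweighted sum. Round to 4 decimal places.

0.7182

Var(O+E+L) = 3.3² + 4.6² + 2.6² + 2·[3.3·4.6·0.15 + 3.3·2.6·0.08 + 4.6·2.6·0.20] = 38.81 + 10.7108 = 49.5208.
Because errors are independent across components, Cov(Tᵢ,Tⱼ) = Cov(Xᵢ,Xⱼ); the off-diagonal part of the true-score variance is the same as above.
True-score variance = [3.3²·0.71 + 4.6²·0.56 + 2.6²·0.78] + 10.7108 = 24.8543 + 10.7108 = 35.5651.
Reliability = 35.5651 / 49.5208 = 0.7182.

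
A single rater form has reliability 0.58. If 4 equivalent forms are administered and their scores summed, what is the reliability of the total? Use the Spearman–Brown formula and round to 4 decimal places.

ρ_k = kρ / (1 + (k−1)ρ) = 4·0.58 / (1 + 3·0.58) = 2.320 / 2.740 = 0.8467.

0.8467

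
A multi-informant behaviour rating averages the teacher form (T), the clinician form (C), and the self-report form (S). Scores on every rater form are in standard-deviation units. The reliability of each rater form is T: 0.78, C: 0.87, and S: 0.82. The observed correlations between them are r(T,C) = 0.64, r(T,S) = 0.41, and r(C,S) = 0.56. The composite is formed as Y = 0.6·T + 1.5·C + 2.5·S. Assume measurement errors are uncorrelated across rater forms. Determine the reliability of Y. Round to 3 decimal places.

Var(Y) = 0.6² + 1.5² + 2.5² + 2·[0.9·0.64 + 1.5·0.41 + 3.75·0.56] = 8.86 + 6.582 = 15.442.
With uncorrelated errors the cross-covariances are all true-score covariance, so they carry over unchanged; only the diagonal terms shrink to ρᵢσᵢ².
True-score variance = [0.6²·0.78 + 1.5²·0.87 + 2.5²·0.82] + 6.582 = 7.3633 + 6.582 = 13.9453.
Reliability = 13.9453 / 15.442 = 0.903.

0.903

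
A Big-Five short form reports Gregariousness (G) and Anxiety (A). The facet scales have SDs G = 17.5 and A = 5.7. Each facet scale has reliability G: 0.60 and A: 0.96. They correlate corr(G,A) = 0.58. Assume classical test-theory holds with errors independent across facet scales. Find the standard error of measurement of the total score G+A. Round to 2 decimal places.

11.13

Var(total) = 338.74 + 115.71 = 454.45.
True-score variance = 214.94 + 115.71 = 330.65, so reliability = 0.7276.
Error variance = 454.45 − 330.65 = 123.8; SEM = √123.8 = 11.13.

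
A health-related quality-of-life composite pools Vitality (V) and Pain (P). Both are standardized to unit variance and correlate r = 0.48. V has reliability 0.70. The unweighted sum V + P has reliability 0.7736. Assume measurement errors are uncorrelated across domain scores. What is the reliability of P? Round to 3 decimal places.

0.630

Var(V+P) = 2 + 2·0.48 = 2.960.
True-score variance = ρ_V + ρ_P + 2·0.48, so 0.7736 = (0.70 + ρ_P + 0.96) / 2.960.
ρ_P = 0.7736·2.960 − 0.70 − 0.96 = 0.630.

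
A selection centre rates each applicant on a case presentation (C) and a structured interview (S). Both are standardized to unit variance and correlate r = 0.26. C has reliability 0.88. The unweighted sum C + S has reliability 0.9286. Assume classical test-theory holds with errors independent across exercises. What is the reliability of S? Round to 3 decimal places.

0.940

Var(C+S) = 2 + 2·0.26 = 2.520.
True-score variance = ρ_C + ρ_S + 2·0.26, so 0.9286 = (0.88 + ρ_S + 0.52) / 2.520.
ρ_S = 0.9286·2.520 − 0.88 − 0.52 = 0.940.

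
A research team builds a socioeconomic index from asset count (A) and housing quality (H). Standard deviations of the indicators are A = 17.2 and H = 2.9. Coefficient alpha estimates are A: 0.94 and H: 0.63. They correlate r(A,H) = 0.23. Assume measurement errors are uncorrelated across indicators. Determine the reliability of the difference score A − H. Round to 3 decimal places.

Var(A−H) = 17.2² + 2.9² − 2·17.2·2.9·0.23 = 304.25 − 22.9448 = 281.305.
Under uncorrelated errors the observed covariances equal the true-score covariances, so only the own-variance terms attenuate.
True-score variance = [17.2²·0.94 + 2.9²·0.63] − 22.9448 = 283.388 − 22.9448 = 260.443.
Reliability = 260.443 / 281.305 = 0.926.

0.926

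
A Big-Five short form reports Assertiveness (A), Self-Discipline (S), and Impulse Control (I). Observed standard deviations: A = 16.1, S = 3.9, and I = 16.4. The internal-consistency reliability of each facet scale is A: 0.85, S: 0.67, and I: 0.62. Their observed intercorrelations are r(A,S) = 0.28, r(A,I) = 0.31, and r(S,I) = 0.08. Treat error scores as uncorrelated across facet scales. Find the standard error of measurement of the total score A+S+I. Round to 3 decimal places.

Var(total) = 543.38 + 209.101 = 752.481.
True-score variance = 397.274 + 209.101 = 606.375, so reliability = 0.8058.
Error variance = 752.481 − 606.375 = 146.106; SEM = √146.106 = 12.087.

12.087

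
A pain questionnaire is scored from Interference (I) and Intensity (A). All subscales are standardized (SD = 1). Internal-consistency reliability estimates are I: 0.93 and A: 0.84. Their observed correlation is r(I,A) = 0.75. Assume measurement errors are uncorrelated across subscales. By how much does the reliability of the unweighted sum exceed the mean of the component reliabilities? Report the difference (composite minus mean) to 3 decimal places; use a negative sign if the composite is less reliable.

Var(sum) = 2 + 1.5 = 3.5; true-score variance = 1.77 + 1.5 = 3.27; composite reliability = 0.9343.
Mean component reliability = 0.8850.
Difference = 0.9343 − 0.8850 = 0.049.

0.049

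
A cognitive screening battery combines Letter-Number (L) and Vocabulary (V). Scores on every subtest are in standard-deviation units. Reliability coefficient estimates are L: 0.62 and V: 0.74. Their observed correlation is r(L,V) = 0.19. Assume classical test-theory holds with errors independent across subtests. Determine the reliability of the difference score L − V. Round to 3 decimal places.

Var(L−V) = 1 + 1 − 2·0.19 = 2 − 0.38 = 1.62.
Under uncorrelated errors the observed covariances equal the true-score covariances, so only the own-variance terms attenuate.
True-score variance = [0.62 + 0.74] − 0.38 = 1.36 − 0.38 = 0.98.
Reliability = 0.98 / 1.62 = 0.605.

0.605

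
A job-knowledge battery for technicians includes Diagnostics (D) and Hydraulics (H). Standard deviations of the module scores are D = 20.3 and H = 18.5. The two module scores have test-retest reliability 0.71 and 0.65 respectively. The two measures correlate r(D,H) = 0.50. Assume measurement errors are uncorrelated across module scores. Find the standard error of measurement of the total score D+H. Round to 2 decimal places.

Var(total) = 754.34 + 375.55 = 1129.89.
True-score variance = 515.046 + 375.55 = 890.596, so reliability = 0.7882.
Error variance = 1129.89 − 890.596 = 239.294; SEM = √239.294 = 15.47.

15.47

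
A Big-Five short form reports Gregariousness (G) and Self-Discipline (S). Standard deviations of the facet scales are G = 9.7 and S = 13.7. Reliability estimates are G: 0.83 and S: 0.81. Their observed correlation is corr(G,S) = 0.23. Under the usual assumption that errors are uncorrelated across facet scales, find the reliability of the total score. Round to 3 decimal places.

Var(G+S) = 9.7² + 13.7² + 2·[9.7·13.7·0.23] = 281.78 + 61.1294 = 342.909.
With uncorrelated errors the cross-covariances are all true-score covariance, so they carry over unchanged; only the diagonal terms shrink to ρᵢσᵢ².
True-score variance = [9.7²·0.83 + 13.7²·0.81] + 61.1294 = 230.124 + 61.1294 = 291.253.
Reliability = 291.253 / 342.909 = 0.849.

0.849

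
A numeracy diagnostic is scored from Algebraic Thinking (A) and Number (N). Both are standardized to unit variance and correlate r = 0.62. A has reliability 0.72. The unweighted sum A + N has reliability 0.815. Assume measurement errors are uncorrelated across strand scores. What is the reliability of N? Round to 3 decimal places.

Var(A+N) = 2 + 2·0.62 = 3.240.
True-score variance = ρ_A + ρ_N + 2·0.62, so 0.815 = (0.72 + ρ_N + 1.24) / 3.240.
ρ_N = 0.815·3.240 − 0.72 − 1.24 = 0.681.

0.681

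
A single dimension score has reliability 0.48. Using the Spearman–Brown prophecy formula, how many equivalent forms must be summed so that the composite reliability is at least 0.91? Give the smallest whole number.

11

k ≥ ρ*(1−ρ₁)/(ρ₁(1−ρ*)) = 0.91·0.52 / (0.48·0.09) = 10.954.
Smallest integer k = 11.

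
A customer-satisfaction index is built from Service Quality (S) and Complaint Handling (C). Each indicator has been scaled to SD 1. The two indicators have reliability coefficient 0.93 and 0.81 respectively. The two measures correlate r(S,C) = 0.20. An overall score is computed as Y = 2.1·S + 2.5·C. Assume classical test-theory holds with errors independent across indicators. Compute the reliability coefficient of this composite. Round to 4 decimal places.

Var(Y) = 2.1² + 2.5² + 2·[5.25·0.20] = 10.66 + 2.1 = 12.76.
Because errors are independent across components, Cov(Tᵢ,Tⱼ) = Cov(Xᵢ,Xⱼ); the off-diagonal part of the true-score variance is the same as above.
True-score variance = [2.1²·0.93 + 2.5²·0.81] + 2.1 = 9.1638 + 2.1 = 11.2638.
Reliability = 11.2638 / 12.76 = 0.8827.

0.8827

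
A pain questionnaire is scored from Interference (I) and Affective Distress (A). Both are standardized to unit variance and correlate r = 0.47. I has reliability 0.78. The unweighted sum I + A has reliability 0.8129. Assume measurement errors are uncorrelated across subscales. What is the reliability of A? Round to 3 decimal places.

0.670

Var(I+A) = 2 + 2·0.47 = 2.940.
True-score variance = ρ_I + ρ_A + 2·0.47, so 0.8129 = (0.78 + ρ_A + 0.94) / 2.940.
ρ_A = 0.8129·2.940 − 0.78 − 0.94 = 0.670.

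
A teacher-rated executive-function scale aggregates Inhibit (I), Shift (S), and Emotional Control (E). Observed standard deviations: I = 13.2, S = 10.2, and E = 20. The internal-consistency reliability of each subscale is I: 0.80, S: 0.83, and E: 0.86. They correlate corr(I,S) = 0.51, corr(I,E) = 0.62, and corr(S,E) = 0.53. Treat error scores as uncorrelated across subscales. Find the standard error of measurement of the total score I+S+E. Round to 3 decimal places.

10.418

Var(total) = 678.28 + 680.933 = 1359.21.
True-score variance = 569.745 + 680.933 = 1250.68, so reliability = 0.9201.
Error variance = 1359.21 − 1250.68 = 108.535; SEM = √108.535 = 10.418.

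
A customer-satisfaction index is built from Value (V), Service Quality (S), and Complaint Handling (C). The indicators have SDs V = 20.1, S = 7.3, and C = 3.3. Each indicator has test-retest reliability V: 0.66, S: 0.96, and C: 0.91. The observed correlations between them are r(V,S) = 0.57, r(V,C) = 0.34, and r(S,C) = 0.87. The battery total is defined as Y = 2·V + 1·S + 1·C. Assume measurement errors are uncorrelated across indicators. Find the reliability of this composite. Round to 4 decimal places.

Var(Y) = 2²·20.1² + 7.3² + 3.3² + 2·[2·20.1·7.3·0.57 + 2·20.1·3.3·0.34 + 7.3·3.3·0.87] = 1680.22 + 466.67 = 2146.89.
Because errors are independent across components, Cov(Tᵢ,Tⱼ) = Cov(Xᵢ,Xⱼ); the off-diagonal part of the true-score variance is the same as above.
True-score variance = [2²·20.1²·0.66 + 7.3²·0.96 + 3.3²·0.91] + 466.67 = 1127.65 + 466.67 = 1594.32.
Reliability = 1594.32 / 2146.89 = 0.7426.

0.7426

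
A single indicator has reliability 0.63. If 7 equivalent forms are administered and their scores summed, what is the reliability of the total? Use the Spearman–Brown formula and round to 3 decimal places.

ρ_k = kρ / (1 + (k−1)ρ) = 7·0.63 / (1 + 6·0.63) = 4.410 / 4.780 = 0.923.

0.923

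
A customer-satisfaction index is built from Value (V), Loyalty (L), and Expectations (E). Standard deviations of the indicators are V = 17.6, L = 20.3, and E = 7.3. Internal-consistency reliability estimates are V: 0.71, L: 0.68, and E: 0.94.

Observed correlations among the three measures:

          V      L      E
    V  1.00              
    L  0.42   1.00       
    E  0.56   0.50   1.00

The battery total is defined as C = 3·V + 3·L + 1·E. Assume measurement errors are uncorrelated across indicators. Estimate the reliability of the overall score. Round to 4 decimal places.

Var(C) = 3²·17.6² + 3²·20.3² + 7.3² + 2·[9·17.6·20.3·0.42 + 3·17.6·7.3·0.56 + 3·20.3·7.3·0.50] = 6549.94 + 3577.3 = 10127.2.
With uncorrelated errors the cross-covariances are all true-score covariance, so they carry over unchanged; only the diagonal terms shrink to ρᵢσᵢ².
True-score variance = [3²·17.6²·0.71 + 3²·20.3²·0.68 + 7.3²·0.94] + 3577.3 = 4551.45 + 3577.3 = 8128.75.
Reliability = 8128.75 / 10127.2 = 0.8027.

0.8027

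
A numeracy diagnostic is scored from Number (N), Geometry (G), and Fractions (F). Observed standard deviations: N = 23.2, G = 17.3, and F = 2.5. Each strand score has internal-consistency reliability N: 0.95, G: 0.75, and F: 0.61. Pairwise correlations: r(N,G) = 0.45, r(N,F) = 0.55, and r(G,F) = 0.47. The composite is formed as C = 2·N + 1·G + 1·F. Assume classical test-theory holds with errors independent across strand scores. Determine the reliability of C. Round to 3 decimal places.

0.945

Var(C) = 2²·23.2² + 17.3² + 2.5² + 2·[2·23.2·17.3·0.45 + 2·23.2·2.5·0.55 + 17.3·2.5·0.47] = 2458.5 + 890.703 = 3349.2.
Under uncorrelated errors the observed covariances equal the true-score covariances, so only the own-variance terms attenuate.
True-score variance = [2²·23.2²·0.95 + 17.3²·0.75 + 2.5²·0.61] + 890.703 = 2273.59 + 890.703 = 3164.3.
Reliability = 3164.3 / 3349.2 = 0.945.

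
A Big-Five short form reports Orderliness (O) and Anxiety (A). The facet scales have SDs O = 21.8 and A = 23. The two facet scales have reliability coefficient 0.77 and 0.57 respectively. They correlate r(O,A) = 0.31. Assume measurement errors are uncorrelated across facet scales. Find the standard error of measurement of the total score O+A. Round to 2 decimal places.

Var(total) = 1004.24 + 310.868 = 1315.11.
True-score variance = 667.465 + 310.868 = 978.333, so reliability = 0.7439.
Error variance = 1315.11 − 978.333 = 336.775; SEM = √336.775 = 18.35.

18.35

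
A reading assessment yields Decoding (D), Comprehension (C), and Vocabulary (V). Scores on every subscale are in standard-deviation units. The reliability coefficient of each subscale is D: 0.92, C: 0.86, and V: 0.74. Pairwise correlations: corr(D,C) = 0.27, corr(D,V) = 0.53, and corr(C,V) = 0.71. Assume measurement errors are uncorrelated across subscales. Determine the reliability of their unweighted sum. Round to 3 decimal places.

0.920

Var(D+C+V) = 3 + 2·[0.27 + 0.53 + 0.71] = 3 + 3.02 = 6.02.
Because errors are independent across components, Cov(Tᵢ,Tⱼ) = Cov(Xᵢ,Xⱼ); the off-diagonal part of the true-score variance is the same as above.
True-score variance = [0.92 + 0.86 + 0.74] + 3.02 = 2.52 + 3.02 = 5.54.
Reliability = 5.54 / 6.02 = 0.920.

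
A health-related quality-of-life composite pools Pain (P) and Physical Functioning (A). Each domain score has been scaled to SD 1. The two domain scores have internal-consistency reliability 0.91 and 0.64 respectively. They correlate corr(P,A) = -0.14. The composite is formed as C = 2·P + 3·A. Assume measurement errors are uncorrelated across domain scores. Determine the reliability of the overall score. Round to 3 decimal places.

Var(C) = 2² + 3² + 2·[6·(-0.14)] = 13 − 1.68 = 11.32.
With uncorrelated errors the cross-covariances are all true-score covariance, so they carry over unchanged; only the diagonal terms shrink to ρᵢσᵢ².
True-score variance = [2²·0.91 + 3²·0.64] − 1.68 = 9.4 − 1.68 = 7.72.
Reliability = 7.72 / 11.32 = 0.682.

0.682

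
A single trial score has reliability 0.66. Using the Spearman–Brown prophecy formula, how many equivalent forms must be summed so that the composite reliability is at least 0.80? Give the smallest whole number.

3

k ≥ ρ*(1−ρ₁)/(ρ₁(1−ρ*)) = 0.80·0.34 / (0.66·0.20) = 2.061.
Smallest integer k = 3.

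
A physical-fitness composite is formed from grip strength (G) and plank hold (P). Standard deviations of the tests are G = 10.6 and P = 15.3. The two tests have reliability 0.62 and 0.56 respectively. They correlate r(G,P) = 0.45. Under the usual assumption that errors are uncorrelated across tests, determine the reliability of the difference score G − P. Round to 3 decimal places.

Var(G−P) = 10.6² + 15.3² − 2·10.6·15.3·0.45 = 346.45 − 145.962 = 200.488.
Because errors are independent across components, Cov(Tᵢ,Tⱼ) = Cov(Xᵢ,Xⱼ); the off-diagonal part of the true-score variance is the same as above.
True-score variance = [10.6²·0.62 + 15.3²·0.56] − 145.962 = 200.754 − 145.962 = 54.7916.
Reliability = 54.7916 / 200.488 = 0.273.

0.273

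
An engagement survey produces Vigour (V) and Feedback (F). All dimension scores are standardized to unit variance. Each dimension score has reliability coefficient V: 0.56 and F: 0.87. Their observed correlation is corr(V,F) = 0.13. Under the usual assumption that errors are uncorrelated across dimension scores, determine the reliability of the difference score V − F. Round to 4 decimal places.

0.6724

Var(V−F) = 1 + 1 − 2·0.13 = 2 − 0.26 = 1.74.
Because errors are independent across components, Cov(Tᵢ,Tⱼ) = Cov(Xᵢ,Xⱼ); the off-diagonal part of the true-score variance is the same as above.
True-score variance = [0.56 + 0.87] − 0.26 = 1.43 − 0.26 = 1.17.
Reliability = 1.17 / 1.74 = 0.6724.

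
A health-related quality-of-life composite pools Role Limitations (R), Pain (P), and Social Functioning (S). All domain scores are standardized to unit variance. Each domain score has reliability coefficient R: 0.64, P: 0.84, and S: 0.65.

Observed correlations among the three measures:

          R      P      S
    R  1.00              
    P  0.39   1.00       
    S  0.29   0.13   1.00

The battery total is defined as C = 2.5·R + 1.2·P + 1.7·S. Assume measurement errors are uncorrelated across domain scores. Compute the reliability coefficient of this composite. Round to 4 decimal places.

0.7806

Var(C) = 2.5² + 1.2² + 1.7² + 2·[3·0.39 + 4.25·0.29 + 2.04·0.13] = 10.58 + 5.3354 = 15.9154.
Because errors are independent across components, Cov(Tᵢ,Tⱼ) = Cov(Xᵢ,Xⱼ); the off-diagonal part of the true-score variance is the same as above.
True-score variance = [2.5²·0.64 + 1.2²·0.84 + 1.7²·0.65] + 5.3354 = 7.0881 + 5.3354 = 12.4235.
Reliability = 12.4235 / 15.9154 = 0.7806.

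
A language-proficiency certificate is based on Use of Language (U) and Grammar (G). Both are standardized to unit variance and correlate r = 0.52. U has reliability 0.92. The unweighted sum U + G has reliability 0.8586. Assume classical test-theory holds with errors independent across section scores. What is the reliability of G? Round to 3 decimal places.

0.650

Var(U+G) = 2 + 2·0.52 = 3.040.
True-score variance = ρ_U + ρ_G + 2·0.52, so 0.8586 = (0.92 + ρ_G + 1.04) / 3.040.
ρ_G = 0.8586·3.040 − 0.92 − 1.04 = 0.650.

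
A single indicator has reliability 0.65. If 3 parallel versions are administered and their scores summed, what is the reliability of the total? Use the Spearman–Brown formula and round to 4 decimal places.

ρ_k = kρ / (1 + (k−1)ρ) = 3·0.65 / (1 + 2·0.65) = 1.950 / 2.300 = 0.8478.

0.8478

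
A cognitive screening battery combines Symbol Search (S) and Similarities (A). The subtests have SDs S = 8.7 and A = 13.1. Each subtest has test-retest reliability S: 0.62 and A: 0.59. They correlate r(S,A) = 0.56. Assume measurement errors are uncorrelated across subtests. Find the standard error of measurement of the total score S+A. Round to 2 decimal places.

9.96

Var(total) = 247.3 + 127.646 = 374.946.
True-score variance = 148.178 + 127.646 = 275.824, so reliability = 0.7356.
Error variance = 374.946 − 275.824 = 99.1223; SEM = √99.1223 = 9.96.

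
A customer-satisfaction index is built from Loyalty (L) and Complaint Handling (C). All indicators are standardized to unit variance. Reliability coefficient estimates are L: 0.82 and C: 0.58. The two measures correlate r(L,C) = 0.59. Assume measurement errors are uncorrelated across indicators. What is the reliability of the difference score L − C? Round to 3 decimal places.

0.268

Var(L−C) = 1 + 1 − 2·0.59 = 2 − 1.18 = 0.82.
Because errors are independent across components, Cov(Tᵢ,Tⱼ) = Cov(Xᵢ,Xⱼ); the off-diagonal part of the true-score variance is the same as above.
True-score variance = [0.82 + 0.58] − 1.18 = 1.4 − 1.18 = 0.22.
Reliability = 0.22 / 0.82 = 0.268.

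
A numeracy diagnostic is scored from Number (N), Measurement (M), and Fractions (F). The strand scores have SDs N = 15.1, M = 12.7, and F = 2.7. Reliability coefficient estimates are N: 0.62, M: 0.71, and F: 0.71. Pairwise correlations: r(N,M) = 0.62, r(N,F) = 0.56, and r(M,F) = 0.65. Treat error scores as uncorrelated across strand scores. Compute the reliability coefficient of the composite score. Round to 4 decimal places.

0.8130

Var(N+M+F) = 15.1² + 12.7² + 2.7² + 2·[15.1·12.7·0.62 + 15.1·2.7·0.56 + 12.7·2.7·0.65] = 396.59 + 328.034 = 724.624.
Under uncorrelated errors the observed covariances equal the true-score covariances, so only the own-variance terms attenuate.
True-score variance = [15.1²·0.62 + 12.7²·0.71 + 2.7²·0.71] + 328.034 = 261.058 + 328.034 = 589.092.
Reliability = 589.092 / 724.624 = 0.8130.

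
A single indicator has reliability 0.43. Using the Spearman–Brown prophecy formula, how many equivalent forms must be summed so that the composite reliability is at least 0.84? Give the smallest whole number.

k ≥ ρ*(1−ρ₁)/(ρ₁(1−ρ*)) = 0.84·0.57 / (0.43·0.16) = 6.959.
Smallest integer k = 7.

7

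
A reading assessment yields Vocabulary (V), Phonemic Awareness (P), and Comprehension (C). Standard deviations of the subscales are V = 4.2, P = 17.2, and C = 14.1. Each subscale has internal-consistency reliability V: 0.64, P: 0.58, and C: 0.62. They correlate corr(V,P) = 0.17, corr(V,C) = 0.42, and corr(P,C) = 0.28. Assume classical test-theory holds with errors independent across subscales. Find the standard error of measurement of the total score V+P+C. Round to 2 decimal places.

Var(total) = 512.29 + 210.118 = 722.408.
True-score variance = 306.139 + 210.118 = 516.257, so reliability = 0.7146.
Error variance = 722.408 − 516.257 = 206.151; SEM = √206.151 = 14.36.

14.36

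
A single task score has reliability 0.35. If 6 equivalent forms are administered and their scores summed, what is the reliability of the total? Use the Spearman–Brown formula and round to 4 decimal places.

ρ_k = kρ / (1 + (k−1)ρ) = 6·0.35 / (1 + 5·0.35) = 2.100 / 2.750 = 0.7636.

0.7636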